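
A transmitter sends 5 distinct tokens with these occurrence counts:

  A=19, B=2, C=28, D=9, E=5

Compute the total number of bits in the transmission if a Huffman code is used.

Build the Huffman tree bottom-up:
combine B(2), E(5) → 7
combine 7, D(9) → 16
combine 16, A(19) → 35
combine C(28), 35 → 63
Each symbol's bit-cost is frequency × depth; summing gives 121 bits (equivalently 7 + 16 + 35 + 63).

121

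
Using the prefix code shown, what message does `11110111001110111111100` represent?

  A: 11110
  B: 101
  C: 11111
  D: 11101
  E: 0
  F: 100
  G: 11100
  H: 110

AGDCF

Read left to right; each codeword is recognised as soon as it completes (prefix code):
  11110→A | 11100→G | 11101→D | 11111→C | 100→F
Decoded message: AGDCF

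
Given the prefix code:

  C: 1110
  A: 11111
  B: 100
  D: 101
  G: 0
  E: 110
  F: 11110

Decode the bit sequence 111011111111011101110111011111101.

CACCCCAD

Read left to right; each codeword is recognised as soon as it completes (prefix code):
  1110→C | 11111→A | 1110→C | 1110→C | 1110→C | 1110→C | 11111→A | 101→D
Decoded message: CACCCCAD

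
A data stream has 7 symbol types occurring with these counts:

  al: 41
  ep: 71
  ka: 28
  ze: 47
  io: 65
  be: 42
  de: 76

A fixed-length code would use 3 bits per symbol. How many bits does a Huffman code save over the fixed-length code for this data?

78

Fixed-length: 3 bits × 370 symbols = 1110 bits.
Huffman merges:
merge ka(28) and al(41): 69
merge be(42) and ze(47): 89
merge io(65) and 69: 134
merge ep(71) and de(76): 147
merge 89 and 134: 223
merge 147 and 223: 370
Huffman total = 69 + 89 + 134 + 147 + 223 + 370 = 1032 bits.
Saving = 1110 − 1032 = 78 bits.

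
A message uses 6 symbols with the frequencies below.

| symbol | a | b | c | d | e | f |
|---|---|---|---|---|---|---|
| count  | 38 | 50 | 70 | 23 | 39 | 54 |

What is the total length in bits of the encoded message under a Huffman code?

698

Greedily combine the two least-frequent nodes:
d(23) + a(38) → 61
e(39) + b(50) → 89
f(54) + 61 → 115
c(70) + 89 → 159
115 + 159 → 274
The encoded length is the sum of every internal node's weight: 61 + 89 + 115 + 159 + 274 = 698 bits.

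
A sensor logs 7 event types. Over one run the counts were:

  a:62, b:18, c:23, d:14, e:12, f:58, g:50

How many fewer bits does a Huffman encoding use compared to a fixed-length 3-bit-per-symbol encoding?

103

Fixed-length: 3 bits × 237 symbols = 711 bits.
Huffman merges:
combine e(12), d(14) → 26
combine b(18), c(23) → 41
combine 26, 41 → 67
combine g(50), f(58) → 108
combine a(62), 67 → 129
combine 108, 129 → 237
Huffman total = 26 + 41 + 67 + 108 + 129 + 237 = 608 bits.
Saving = 711 − 608 = 103 bits.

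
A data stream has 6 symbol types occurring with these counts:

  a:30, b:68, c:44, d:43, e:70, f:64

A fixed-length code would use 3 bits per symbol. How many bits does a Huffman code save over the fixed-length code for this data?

Fixed-length: 3 bits × 319 symbols = 957 bits.
Huffman merges:
merge a(30) and d(43): 73
merge c(44) and f(64): 108
merge b(68) and e(70): 138
merge 73 and 108: 181
merge 138 and 181: 319
Huffman total = 73 + 108 + 138 + 181 + 319 = 819 bits.
Saving = 957 − 819 = 138 bits.

138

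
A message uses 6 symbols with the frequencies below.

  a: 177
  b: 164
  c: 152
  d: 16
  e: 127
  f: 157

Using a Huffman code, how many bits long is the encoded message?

Greedily combine the two least-frequent nodes:
d(16) + e(127) → 143
143 + c(152) → 295
f(157) + b(164) → 321
a(177) + 295 → 472
321 + 472 → 793
Total encoded bits = sum of merged weights = 143 + 295 + 321 + 472 + 793 = 2024.

2024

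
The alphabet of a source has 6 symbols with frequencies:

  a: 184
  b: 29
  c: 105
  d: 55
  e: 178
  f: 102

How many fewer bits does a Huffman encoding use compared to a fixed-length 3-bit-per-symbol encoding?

Fixed-length: 3 bits × 653 symbols = 1959 bits.
Huffman merges:
b(29) + d(55) → 84
84 + f(102) → 186
c(105) + e(178) → 283
a(184) + 186 → 370
283 + 370 → 653
Huffman total = 84 + 186 + 283 + 370 + 653 = 1576 bits.
Saving = 1959 − 1576 = 383 bits.

383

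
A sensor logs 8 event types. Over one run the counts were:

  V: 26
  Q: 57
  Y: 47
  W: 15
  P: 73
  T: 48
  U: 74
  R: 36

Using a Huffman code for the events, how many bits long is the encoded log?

1095

Merge the two smallest weights repeatedly:
W(15) + V(26) → 41
R(36) + 41 → 77
Y(47) + T(48) → 95
Q(57) + P(73) → 130
U(74) + 77 → 151
95 + 130 → 225
151 + 225 → 376
Each symbol's bit-cost is frequency × depth; summing gives 1095 bits (equivalently 41 + 77 + 95 + 130 + 151 + 225 + 376).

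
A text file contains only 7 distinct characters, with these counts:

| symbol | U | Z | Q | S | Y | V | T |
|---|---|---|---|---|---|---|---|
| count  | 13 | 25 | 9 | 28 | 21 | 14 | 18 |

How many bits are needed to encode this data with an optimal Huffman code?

353

Merge the two smallest weights repeatedly:
merge Q(9) and U(13): 22
merge V(14) and T(18): 32
merge Y(21) and 22: 43
merge Z(25) and S(28): 53
merge 32 and 43: 75
merge 53 and 75: 128
The encoded length is the sum of every internal node's weight: 22 + 32 + 43 + 53 + 75 + 128 = 353 bits.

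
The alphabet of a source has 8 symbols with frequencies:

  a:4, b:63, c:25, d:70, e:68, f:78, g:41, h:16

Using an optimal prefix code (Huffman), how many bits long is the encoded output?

Greedily combine the two least-frequent nodes:
a(4) + h(16) → 20
20 + c(25) → 45
g(41) + 45 → 86
b(63) + e(68) → 131
d(70) + f(78) → 148
86 + 131 → 217
148 + 217 → 365
Each symbol's bit-cost is frequency × depth; summing gives 1012 bits (equivalently 20 + 45 + 86 + 131 + 148 + 217 + 365).

1012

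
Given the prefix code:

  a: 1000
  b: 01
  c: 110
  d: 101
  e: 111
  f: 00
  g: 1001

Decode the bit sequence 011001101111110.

bgdec

Read left to right; each codeword is recognised as soon as it completes (prefix code):
  01→b | 1001→g | 101→d | 111→e | 110→c
Decoded message: bgdec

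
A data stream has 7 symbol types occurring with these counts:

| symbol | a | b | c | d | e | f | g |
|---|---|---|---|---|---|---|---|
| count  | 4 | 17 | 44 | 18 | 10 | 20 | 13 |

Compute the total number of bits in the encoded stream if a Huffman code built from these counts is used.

328

Merge the two smallest weights repeatedly:
combine a(4), e(10) → 14
combine g(13), 14 → 27
combine b(17), d(18) → 35
combine f(20), 27 → 47
combine 35, c(44) → 79
combine 47, 79 → 126
Total encoded bits = sum of merged weights = 14 + 27 + 35 + 47 + 79 + 126 = 328.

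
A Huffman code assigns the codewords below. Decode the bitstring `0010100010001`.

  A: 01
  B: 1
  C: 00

CBACACA

Read left to right; each codeword is recognised as soon as it completes (prefix code):
  00→C | 1→B | 01→A | 00→C | 01→A | 00→C | 01→A
Decoded message: CBACACA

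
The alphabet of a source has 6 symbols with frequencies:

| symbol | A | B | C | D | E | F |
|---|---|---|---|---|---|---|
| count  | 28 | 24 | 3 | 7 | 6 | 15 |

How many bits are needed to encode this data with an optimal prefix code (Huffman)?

Build the Huffman tree bottom-up:
combine C(3), E(6) → 9
combine D(7), 9 → 16
combine F(15), 16 → 31
combine B(24), A(28) → 52
combine 31, 52 → 83
The encoded length is the sum of every internal node's weight: 9 + 16 + 31 + 52 + 83 = 191 bits.

191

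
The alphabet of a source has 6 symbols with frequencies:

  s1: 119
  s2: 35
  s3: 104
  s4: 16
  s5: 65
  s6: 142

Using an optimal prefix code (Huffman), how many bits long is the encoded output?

1129

Greedily combine the two least-frequent nodes:
s4(16) + s2(35) → 51
51 + s5(65) → 116
s3(104) + 116 → 220
s1(119) + s6(142) → 261
220 + 261 → 481
Each symbol's bit-cost is frequency × depth; summing gives 1129 bits (equivalently 51 + 116 + 220 + 261 + 481).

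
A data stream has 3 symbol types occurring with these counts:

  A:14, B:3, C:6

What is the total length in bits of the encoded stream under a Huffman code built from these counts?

32

Greedily combine the two least-frequent nodes:
B(3) + C(6) → 9
9 + A(14) → 23
The encoded length is the sum of every internal node's weight: 9 + 23 = 32 bits.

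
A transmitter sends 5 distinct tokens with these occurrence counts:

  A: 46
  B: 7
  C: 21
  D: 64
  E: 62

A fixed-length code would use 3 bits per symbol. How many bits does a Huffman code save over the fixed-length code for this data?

172

Fixed-length: 3 bits × 200 symbols = 600 bits.
Huffman merges:
B(7) + C(21) → 28
28 + A(46) → 74
E(62) + D(64) → 126
74 + 126 → 200
Huffman total = 28 + 74 + 126 + 200 = 428 bits.
Saving = 600 − 428 = 172 bits.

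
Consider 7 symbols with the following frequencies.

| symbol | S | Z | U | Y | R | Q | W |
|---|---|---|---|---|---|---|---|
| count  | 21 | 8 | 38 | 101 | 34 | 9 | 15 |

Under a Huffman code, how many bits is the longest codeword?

Merge the two lowest-weight nodes at each step:
Z(8) + Q(9) → 17
W(15) + 17 → 32
S(21) + 32 → 53
R(34) + U(38) → 72
53 + 72 → 125
Y(101) + 125 → 226
The rarest symbols sit at the bottom; the longest codeword is 5 bits.

5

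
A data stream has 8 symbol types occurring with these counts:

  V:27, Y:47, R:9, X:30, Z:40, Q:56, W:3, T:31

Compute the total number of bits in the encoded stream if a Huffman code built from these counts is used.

Merge the two smallest weights repeatedly:
combine W(3), R(9) → 12
combine 12, V(27) → 39
combine X(30), T(31) → 61
combine 39, Z(40) → 79
combine Y(47), Q(56) → 103
combine 61, 79 → 140
combine 103, 140 → 243
The encoded length is the sum of every internal node's weight: 12 + 39 + 61 + 79 + 103 + 140 + 243 = 677 bits.

677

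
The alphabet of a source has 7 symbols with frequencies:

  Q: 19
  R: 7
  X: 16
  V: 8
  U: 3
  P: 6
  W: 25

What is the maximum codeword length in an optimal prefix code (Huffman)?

Merge the two lowest-weight nodes at each step:
U(3) + P(6) → 9
R(7) + V(8) → 15
9 + 15 → 24
X(16) + Q(19) → 35
24 + W(25) → 49
35 + 49 → 84
Maximum depth reached is 4.

4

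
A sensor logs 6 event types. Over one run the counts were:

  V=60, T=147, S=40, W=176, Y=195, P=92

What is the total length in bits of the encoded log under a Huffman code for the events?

1712

Merge the two smallest weights repeatedly:
combine S(40), V(60) → 100
combine P(92), 100 → 192
combine T(147), W(176) → 323
combine 192, Y(195) → 387
combine 323, 387 → 710
Total encoded bits = sum of merged weights = 100 + 192 + 323 + 387 + 710 = 1712.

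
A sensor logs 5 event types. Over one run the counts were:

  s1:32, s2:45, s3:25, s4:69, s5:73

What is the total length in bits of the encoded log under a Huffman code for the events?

Greedily combine the two least-frequent nodes:
merge s3(25) and s1(32): 57
merge s2(45) and 57: 102
merge s4(69) and s5(73): 142
merge 102 and 142: 244
Each symbol's bit-cost is frequency × depth; summing gives 545 bits (equivalently 57 + 102 + 142 + 244).

545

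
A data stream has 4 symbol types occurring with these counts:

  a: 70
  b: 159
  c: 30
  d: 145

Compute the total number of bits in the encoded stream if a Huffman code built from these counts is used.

Merge the two smallest weights repeatedly:
c(30) + a(70) → 100
100 + d(145) → 245
b(159) + 245 → 404
Total encoded bits = sum of merged weights = 100 + 245 + 404 = 749.

749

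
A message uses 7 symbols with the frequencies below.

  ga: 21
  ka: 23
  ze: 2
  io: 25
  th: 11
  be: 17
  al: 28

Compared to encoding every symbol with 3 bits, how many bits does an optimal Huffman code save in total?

Fixed-length: 3 bits × 127 symbols = 381 bits.
Huffman merges:
merge ze(2) and th(11): 13
merge 13 and be(17): 30
merge ga(21) and ka(23): 44
merge io(25) and al(28): 53
merge 30 and 44: 74
merge 53 and 74: 127
Huffman total = 13 + 30 + 44 + 53 + 74 + 127 = 341 bits.
Saving = 381 − 341 = 40 bits.

40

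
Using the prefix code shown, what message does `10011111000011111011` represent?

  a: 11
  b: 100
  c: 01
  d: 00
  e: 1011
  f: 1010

Read left to right; each codeword is recognised as soon as it completes (prefix code):
  100→b | 11→a | 11→a | 100→b | 00→d | 11→a | 11→a | 1011→e
Decoded message: baabdaae

baabdaae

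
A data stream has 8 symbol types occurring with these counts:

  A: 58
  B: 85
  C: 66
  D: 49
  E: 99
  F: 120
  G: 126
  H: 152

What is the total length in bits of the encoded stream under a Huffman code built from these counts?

2220

Build the Huffman tree bottom-up:
merge D(49) and A(58): 107
merge C(66) and B(85): 151
merge E(99) and 107: 206
merge F(120) and G(126): 246
merge 151 and H(152): 303
merge 206 and 246: 452
merge 303 and 452: 755
Each symbol's bit-cost is frequency × depth; summing gives 2220 bits (equivalently 107 + 151 + 206 + 246 + 303 + 452 + 755).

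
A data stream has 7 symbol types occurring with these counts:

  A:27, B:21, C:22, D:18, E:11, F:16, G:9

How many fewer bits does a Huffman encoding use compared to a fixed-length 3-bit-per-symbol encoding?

Fixed-length: 3 bits × 124 symbols = 372 bits.
Huffman merges:
merge G(9) and E(11): 20
merge F(16) and D(18): 34
merge 20 and B(21): 41
merge C(22) and A(27): 49
merge 34 and 41: 75
merge 49 and 75: 124
Huffman total = 20 + 34 + 41 + 49 + 75 + 124 = 343 bits.
Saving = 372 − 343 = 29 bits.

29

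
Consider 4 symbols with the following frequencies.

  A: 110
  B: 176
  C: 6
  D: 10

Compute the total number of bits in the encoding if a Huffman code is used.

444

Build the Huffman tree bottom-up:
merge C(6) and D(10): 16
merge 16 and A(110): 126
merge 126 and B(176): 302
Total encoded bits = sum of merged weights = 16 + 126 + 302 = 444.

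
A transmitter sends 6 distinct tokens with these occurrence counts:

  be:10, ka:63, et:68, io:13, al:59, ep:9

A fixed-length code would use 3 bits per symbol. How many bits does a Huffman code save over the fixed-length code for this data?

171

Fixed-length: 3 bits × 222 symbols = 666 bits.
Huffman merges:
combine ep(9), be(10) → 19
combine io(13), 19 → 32
combine 32, al(59) → 91
combine ka(63), et(68) → 131
combine 91, 131 → 222
Huffman total = 19 + 32 + 91 + 131 + 222 = 495 bits.
Saving = 666 − 495 = 171 bits.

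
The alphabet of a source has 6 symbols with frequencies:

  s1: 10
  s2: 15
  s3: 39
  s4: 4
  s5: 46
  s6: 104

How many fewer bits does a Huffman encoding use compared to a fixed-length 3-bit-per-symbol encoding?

Fixed-length: 3 bits × 218 symbols = 654 bits.
Huffman merges:
combine s4(4), s1(10) → 14
combine 14, s2(15) → 29
combine 29, s3(39) → 68
combine s5(46), 68 → 114
combine s6(104), 114 → 218
Huffman total = 14 + 29 + 68 + 114 + 218 = 443 bits.
Saving = 654 − 443 = 211 bits.

211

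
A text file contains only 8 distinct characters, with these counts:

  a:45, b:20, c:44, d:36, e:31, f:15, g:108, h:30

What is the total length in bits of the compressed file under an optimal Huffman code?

Merge the two smallest weights repeatedly:
merge f(15) and b(20): 35
merge h(30) and e(31): 61
merge 35 and d(36): 71
merge c(44) and a(45): 89
merge 61 and 71: 132
merge 89 and g(108): 197
merge 132 and 197: 329
Each symbol's bit-cost is frequency × depth; summing gives 914 bits (equivalently 35 + 61 + 71 + 89 + 132 + 197 + 329).

914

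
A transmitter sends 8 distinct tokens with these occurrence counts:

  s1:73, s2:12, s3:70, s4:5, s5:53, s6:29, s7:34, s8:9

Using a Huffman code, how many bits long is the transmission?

752

Merge the two smallest weights repeatedly:
s4(5) + s8(9) → 14
s2(12) + 14 → 26
26 + s6(29) → 55
s7(34) + s5(53) → 87
55 + s3(70) → 125
s1(73) + 87 → 160
125 + 160 → 285
Each symbol's bit-cost is frequency × depth; summing gives 752 bits (equivalently 14 + 26 + 55 + 87 + 125 + 160 + 285).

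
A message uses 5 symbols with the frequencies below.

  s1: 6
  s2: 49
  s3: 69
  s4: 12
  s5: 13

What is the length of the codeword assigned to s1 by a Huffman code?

4

Huffman merges, smallest pair first:
merge s1(6) and s4(12): 18
merge s5(13) and 18: 31
merge 31 and s2(49): 80
merge s3(69) and 80: 149
s1's leaf is at depth 4, giving a 4-bit codeword.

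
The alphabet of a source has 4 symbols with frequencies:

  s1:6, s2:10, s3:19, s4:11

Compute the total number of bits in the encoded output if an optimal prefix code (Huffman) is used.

89

Greedily combine the two least-frequent nodes:
combine s1(6), s2(10) → 16
combine s4(11), 16 → 27
combine s3(19), 27 → 46
The encoded length is the sum of every internal node's weight: 16 + 27 + 46 = 89 bits.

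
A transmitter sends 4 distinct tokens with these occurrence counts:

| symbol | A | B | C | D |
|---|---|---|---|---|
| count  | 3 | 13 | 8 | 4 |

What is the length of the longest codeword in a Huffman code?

3

Merge the two lowest-weight nodes at each step:
merge A(3) and D(4): 7
merge 7 and C(8): 15
merge B(13) and 15: 28
Maximum depth reached is 3.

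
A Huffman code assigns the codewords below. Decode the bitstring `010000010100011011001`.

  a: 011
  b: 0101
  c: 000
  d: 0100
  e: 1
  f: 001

Read left to right; each codeword is recognised as soon as it completes (prefix code):
  0100→d | 000→c | 1→e | 0100→d | 011→a | 011→a | 001→f
Decoded message: dcedaaf

dcedaaf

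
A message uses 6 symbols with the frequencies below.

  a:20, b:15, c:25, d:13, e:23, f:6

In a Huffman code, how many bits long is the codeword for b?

3

Huffman merges, smallest pair first:
combine f(6), d(13) → 19
combine b(15), 19 → 34
combine a(20), e(23) → 43
combine c(25), 34 → 59
combine 43, 59 → 102
b sits 3 levels below the root, so its codeword is 3 bits.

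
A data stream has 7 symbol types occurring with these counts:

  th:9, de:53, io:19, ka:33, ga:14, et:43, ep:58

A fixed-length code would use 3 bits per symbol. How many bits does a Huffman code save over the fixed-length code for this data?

89

Fixed-length: 3 bits × 229 symbols = 687 bits.
Huffman merges:
th(9) + ga(14) → 23
io(19) + 23 → 42
ka(33) + 42 → 75
et(43) + de(53) → 96
ep(58) + 75 → 133
96 + 133 → 229
Huffman total = 23 + 42 + 75 + 96 + 133 + 229 = 598 bits.
Saving = 687 − 598 = 89 bits.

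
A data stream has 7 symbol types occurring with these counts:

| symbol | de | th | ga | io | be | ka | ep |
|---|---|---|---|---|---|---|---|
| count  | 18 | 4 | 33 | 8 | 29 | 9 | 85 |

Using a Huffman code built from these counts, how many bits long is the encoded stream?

Greedily combine the two least-frequent nodes:
th(4) + io(8) → 12
ka(9) + 12 → 21
de(18) + 21 → 39
be(29) + ga(33) → 62
39 + 62 → 101
ep(85) + 101 → 186
The encoded length is the sum of every internal node's weight: 12 + 21 + 39 + 62 + 101 + 186 = 421 bits.

421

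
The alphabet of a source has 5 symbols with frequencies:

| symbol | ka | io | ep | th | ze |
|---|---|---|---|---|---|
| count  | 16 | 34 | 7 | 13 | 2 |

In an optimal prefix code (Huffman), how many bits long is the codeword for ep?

Repeatedly merge the two smallest:
ze(2) + ep(7) → 9
9 + th(13) → 22
ka(16) + 22 → 38
io(34) + 38 → 72
ep sits 4 levels below the root, so its codeword is 4 bits.

4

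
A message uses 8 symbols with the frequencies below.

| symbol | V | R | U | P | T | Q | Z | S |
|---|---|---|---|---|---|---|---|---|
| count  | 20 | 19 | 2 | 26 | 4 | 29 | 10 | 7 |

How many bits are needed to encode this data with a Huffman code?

315

Build the Huffman tree bottom-up:
combine U(2), T(4) → 6
combine 6, S(7) → 13
combine Z(10), 13 → 23
combine R(19), V(20) → 39
combine 23, P(26) → 49
combine Q(29), 39 → 68
combine 49, 68 → 117
The encoded length is the sum of every internal node's weight: 6 + 13 + 23 + 39 + 49 + 68 + 117 = 315 bits.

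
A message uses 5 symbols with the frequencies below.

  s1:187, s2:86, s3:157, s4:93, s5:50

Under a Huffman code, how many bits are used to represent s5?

3

Build the tree from the bottom:
s5(50) + s2(86) → 136
s4(93) + 136 → 229
s3(157) + s1(187) → 344
229 + 344 → 573
s5's leaf is at depth 3, giving a 3-bit codeword.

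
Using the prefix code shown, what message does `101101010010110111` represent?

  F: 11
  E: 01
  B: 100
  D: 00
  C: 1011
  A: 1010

Read left to right; each codeword is recognised as soon as it completes (prefix code):
  1011→C | 01→E | 01→E | 00→D | 1011→C | 01→E | 11→F
Decoded message: CEEDCEF

CEEDCEF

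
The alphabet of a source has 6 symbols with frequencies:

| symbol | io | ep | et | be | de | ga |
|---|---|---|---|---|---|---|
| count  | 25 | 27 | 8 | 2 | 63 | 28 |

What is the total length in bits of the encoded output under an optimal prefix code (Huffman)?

Greedily combine the two least-frequent nodes:
combine be(2), et(8) → 10
combine 10, io(25) → 35
combine ep(27), ga(28) → 55
combine 35, 55 → 90
combine de(63), 90 → 153
Each symbol's bit-cost is frequency × depth; summing gives 343 bits (equivalently 10 + 35 + 55 + 90 + 153).

343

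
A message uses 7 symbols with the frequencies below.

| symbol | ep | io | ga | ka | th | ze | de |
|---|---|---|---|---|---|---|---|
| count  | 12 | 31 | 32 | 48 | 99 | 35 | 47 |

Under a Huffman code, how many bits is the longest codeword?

4

Merge the two lowest-weight nodes at each step:
merge ep(12) and io(31): 43
merge ga(32) and ze(35): 67
merge 43 and de(47): 90
merge ka(48) and 67: 115
merge 90 and th(99): 189
merge 115 and 189: 304
Maximum depth reached is 4.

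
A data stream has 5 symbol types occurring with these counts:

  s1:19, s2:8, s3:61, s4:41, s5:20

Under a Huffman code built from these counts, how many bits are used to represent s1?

Huffman merges, smallest pair first:
combine s2(8), s1(19) → 27
combine s5(20), 27 → 47
combine s4(41), 47 → 88
combine s3(61), 88 → 149
s1 sits 4 levels below the root, so its codeword is 4 bits.

4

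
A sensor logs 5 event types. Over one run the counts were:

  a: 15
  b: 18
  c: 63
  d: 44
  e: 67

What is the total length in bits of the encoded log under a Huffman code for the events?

Build the Huffman tree bottom-up:
combine a(15), b(18) → 33
combine 33, d(44) → 77
combine c(63), e(67) → 130
combine 77, 130 → 207
Total encoded bits = sum of merged weights = 33 + 77 + 130 + 207 = 447.

447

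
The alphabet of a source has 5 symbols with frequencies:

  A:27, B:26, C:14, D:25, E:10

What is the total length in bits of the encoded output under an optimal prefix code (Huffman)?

Build the Huffman tree bottom-up:
combine E(10), C(14) → 24
combine 24, D(25) → 49
combine B(26), A(27) → 53
combine 49, 53 → 102
Total encoded bits = sum of merged weights = 24 + 49 + 53 + 102 = 228.

228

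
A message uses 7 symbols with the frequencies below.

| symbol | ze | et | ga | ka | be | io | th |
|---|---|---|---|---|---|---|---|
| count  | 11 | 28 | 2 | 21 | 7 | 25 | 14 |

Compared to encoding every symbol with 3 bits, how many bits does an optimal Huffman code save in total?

45

Fixed-length: 3 bits × 108 symbols = 324 bits.
Huffman merges:
merge ga(2) and be(7): 9
merge 9 and ze(11): 20
merge th(14) and 20: 34
merge ka(21) and io(25): 46
merge et(28) and 34: 62
merge 46 and 62: 108
Huffman total = 9 + 20 + 34 + 46 + 62 + 108 = 279 bits.
Saving = 324 − 279 = 45 bits.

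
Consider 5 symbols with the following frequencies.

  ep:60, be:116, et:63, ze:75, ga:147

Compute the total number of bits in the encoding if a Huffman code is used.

1045

Build the Huffman tree bottom-up:
combine ep(60), et(63) → 123
combine ze(75), be(116) → 191
combine 123, ga(147) → 270
combine 191, 270 → 461
Each symbol's bit-cost is frequency × depth; summing gives 1045 bits (equivalently 123 + 191 + 270 + 461).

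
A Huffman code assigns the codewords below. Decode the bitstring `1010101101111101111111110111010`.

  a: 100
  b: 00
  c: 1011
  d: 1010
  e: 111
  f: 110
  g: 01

dcgeceecd

Read left to right; each codeword is recognised as soon as it completes (prefix code):
  1010→d | 1011→c | 01→g | 111→e | 1011→c | 111→e | 111→e | 1011→c | 1010→d
Decoded message: dcgeceecd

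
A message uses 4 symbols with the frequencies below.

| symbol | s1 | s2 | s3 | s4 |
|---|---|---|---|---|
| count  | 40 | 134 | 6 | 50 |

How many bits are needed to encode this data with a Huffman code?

372

Merge the two smallest weights repeatedly:
combine s3(6), s1(40) → 46
combine 46, s4(50) → 96
combine 96, s2(134) → 230
Total encoded bits = sum of merged weights = 46 + 96 + 230 = 372.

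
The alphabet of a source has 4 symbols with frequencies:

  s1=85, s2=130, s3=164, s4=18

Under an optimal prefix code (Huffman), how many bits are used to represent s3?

1

Build the tree from the bottom:
merge s4(18) and s1(85): 103
merge 103 and s2(130): 233
merge s3(164) and 233: 397
s3 sits one level below the root: a 1-bit codeword.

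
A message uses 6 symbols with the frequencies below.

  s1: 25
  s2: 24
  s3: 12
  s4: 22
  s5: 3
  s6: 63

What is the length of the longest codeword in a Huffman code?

Merge the two lowest-weight nodes at each step:
combine s5(3), s3(12) → 15
combine 15, s4(22) → 37
combine s2(24), s1(25) → 49
combine 37, 49 → 86
combine s6(63), 86 → 149
Maximum depth reached is 4.

4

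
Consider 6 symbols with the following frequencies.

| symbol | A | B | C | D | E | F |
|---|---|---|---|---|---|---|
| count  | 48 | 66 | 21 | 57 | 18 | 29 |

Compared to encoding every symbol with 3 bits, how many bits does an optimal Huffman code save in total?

Fixed-length: 3 bits × 239 symbols = 717 bits.
Huffman merges:
combine E(18), C(21) → 39
combine F(29), 39 → 68
combine A(48), D(57) → 105
combine B(66), 68 → 134
combine 105, 134 → 239
Huffman total = 39 + 68 + 105 + 134 + 239 = 585 bits.
Saving = 717 − 585 = 132 bits.

132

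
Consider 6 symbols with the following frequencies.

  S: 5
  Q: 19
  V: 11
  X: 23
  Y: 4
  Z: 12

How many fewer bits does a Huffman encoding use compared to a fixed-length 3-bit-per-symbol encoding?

Fixed-length: 3 bits × 74 symbols = 222 bits.
Huffman merges:
merge Y(4) and S(5): 9
merge 9 and V(11): 20
merge Z(12) and Q(19): 31
merge 20 and X(23): 43
merge 31 and 43: 74
Huffman total = 9 + 20 + 31 + 43 + 74 = 177 bits.
Saving = 222 − 177 = 45 bits.

45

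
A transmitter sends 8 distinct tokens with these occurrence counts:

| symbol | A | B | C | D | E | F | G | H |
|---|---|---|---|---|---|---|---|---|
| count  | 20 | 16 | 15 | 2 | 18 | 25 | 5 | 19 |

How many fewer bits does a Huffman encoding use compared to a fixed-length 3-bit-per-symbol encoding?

Fixed-length: 3 bits × 120 symbols = 360 bits.
Huffman merges:
D(2) + G(5) → 7
7 + C(15) → 22
B(16) + E(18) → 34
H(19) + A(20) → 39
22 + F(25) → 47
34 + 39 → 73
47 + 73 → 120
Huffman total = 7 + 22 + 34 + 39 + 47 + 73 + 120 = 342 bits.
Saving = 360 − 342 = 18 bits.

18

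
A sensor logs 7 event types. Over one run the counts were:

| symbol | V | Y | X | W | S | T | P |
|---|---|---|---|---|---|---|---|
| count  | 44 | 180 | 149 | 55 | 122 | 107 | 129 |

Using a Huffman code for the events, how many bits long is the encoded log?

Greedily combine the two least-frequent nodes:
merge V(44) and W(55): 99
merge 99 and T(107): 206
merge S(122) and P(129): 251
merge X(149) and Y(180): 329
merge 206 and 251: 457
merge 329 and 457: 786
Total encoded bits = sum of merged weights = 99 + 206 + 251 + 329 + 457 + 786 = 2128.

2128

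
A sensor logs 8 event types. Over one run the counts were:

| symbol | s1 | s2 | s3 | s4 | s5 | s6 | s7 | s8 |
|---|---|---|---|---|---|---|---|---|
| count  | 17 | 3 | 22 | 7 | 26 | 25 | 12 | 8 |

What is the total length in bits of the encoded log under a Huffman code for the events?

337

Merge the two smallest weights repeatedly:
combine s2(3), s4(7) → 10
combine s8(8), 10 → 18
combine s7(12), s1(17) → 29
combine 18, s3(22) → 40
combine s6(25), s5(26) → 51
combine 29, 40 → 69
combine 51, 69 → 120
Each symbol's bit-cost is frequency × depth; summing gives 337 bits (equivalently 10 + 18 + 29 + 40 + 51 + 69 + 120).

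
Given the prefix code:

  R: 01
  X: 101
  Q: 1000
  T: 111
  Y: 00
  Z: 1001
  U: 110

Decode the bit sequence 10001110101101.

Read left to right; each codeword is recognised as soon as it completes (prefix code):
  1000→Q | 111→T | 01→R | 01→R | 101→X
Decoded message: QTRRX

QTRRX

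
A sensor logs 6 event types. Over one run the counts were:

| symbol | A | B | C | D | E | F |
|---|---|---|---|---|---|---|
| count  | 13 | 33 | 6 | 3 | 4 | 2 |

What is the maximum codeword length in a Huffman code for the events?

5

Merge the two lowest-weight nodes at each step:
combine F(2), D(3) → 5
combine E(4), 5 → 9
combine C(6), 9 → 15
combine A(13), 15 → 28
combine 28, B(33) → 61
Maximum depth reached is 5.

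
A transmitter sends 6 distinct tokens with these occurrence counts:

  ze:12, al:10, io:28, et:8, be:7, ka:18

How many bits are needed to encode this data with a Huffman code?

203

Merge the two smallest weights repeatedly:
merge be(7) and et(8): 15
merge al(10) and ze(12): 22
merge 15 and ka(18): 33
merge 22 and io(28): 50
merge 33 and 50: 83
Each symbol's bit-cost is frequency × depth; summing gives 203 bits (equivalently 15 + 22 + 33 + 50 + 83).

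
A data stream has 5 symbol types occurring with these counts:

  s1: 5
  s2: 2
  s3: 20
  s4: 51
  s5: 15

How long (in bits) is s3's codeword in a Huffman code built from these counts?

Repeatedly merge the two smallest:
combine s2(2), s1(5) → 7
combine 7, s5(15) → 22
combine s3(20), 22 → 42
combine 42, s4(51) → 93
s3's leaf is at depth 2, giving a 2-bit codeword.

2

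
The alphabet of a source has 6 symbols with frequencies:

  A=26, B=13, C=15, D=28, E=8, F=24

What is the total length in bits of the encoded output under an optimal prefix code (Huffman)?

285

Merge the two smallest weights repeatedly:
E(8) + B(13) → 21
C(15) + 21 → 36
F(24) + A(26) → 50
D(28) + 36 → 64
50 + 64 → 114
The encoded length is the sum of every internal node's weight: 21 + 36 + 50 + 64 + 114 = 285 bits.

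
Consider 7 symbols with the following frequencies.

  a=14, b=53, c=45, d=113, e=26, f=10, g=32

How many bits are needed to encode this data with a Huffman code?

Greedily combine the two least-frequent nodes:
f(10) + a(14) → 24
24 + e(26) → 50
g(32) + c(45) → 77
50 + b(53) → 103
77 + 103 → 180
d(113) + 180 → 293
The encoded length is the sum of every internal node's weight: 24 + 50 + 77 + 103 + 180 + 293 = 727 bits.

727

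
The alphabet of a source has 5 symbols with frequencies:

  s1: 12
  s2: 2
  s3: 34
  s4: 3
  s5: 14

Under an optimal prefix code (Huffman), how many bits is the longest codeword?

4

Merge the two lowest-weight nodes at each step:
merge s2(2) and s4(3): 5
merge 5 and s1(12): 17
merge s5(14) and 17: 31
merge 31 and s3(34): 65
The rarest symbols sit at the bottom; the longest codeword is 4 bits.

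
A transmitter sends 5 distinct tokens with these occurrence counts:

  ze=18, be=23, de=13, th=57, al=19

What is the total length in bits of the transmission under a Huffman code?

276

Greedily combine the two least-frequent nodes:
combine de(13), ze(18) → 31
combine al(19), be(23) → 42
combine 31, 42 → 73
combine th(57), 73 → 130
Total encoded bits = sum of merged weights = 31 + 42 + 73 + 130 = 276.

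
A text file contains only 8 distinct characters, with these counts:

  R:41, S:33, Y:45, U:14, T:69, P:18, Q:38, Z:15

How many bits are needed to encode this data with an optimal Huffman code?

779

Merge the two smallest weights repeatedly:
U(14) + Z(15) → 29
P(18) + 29 → 47
S(33) + Q(38) → 71
R(41) + Y(45) → 86
47 + T(69) → 116
71 + 86 → 157
116 + 157 → 273
Total encoded bits = sum of merged weights = 29 + 47 + 71 + 86 + 116 + 157 + 273 = 779.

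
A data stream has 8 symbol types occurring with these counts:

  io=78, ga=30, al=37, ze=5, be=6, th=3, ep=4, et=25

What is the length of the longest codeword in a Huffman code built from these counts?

Merge the two lowest-weight nodes at each step:
th(3) + ep(4) → 7
ze(5) + be(6) → 11
7 + 11 → 18
18 + et(25) → 43
ga(30) + al(37) → 67
43 + 67 → 110
io(78) + 110 → 188
The first pair merged (th, ep) ends up deepest, at depth 5.

5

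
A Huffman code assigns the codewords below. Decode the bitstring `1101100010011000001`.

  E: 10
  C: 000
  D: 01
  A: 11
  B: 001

Read left to right; each codeword is recognised as soon as it completes (prefix code):
  11→A | 01→D | 10→E | 001→B | 001→B | 10→E | 000→C | 01→D
Decoded message: ADEBBECD

ADEBBECD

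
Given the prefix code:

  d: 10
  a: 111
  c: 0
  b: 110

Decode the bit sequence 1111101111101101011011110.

Read left to right; each codeword is recognised as soon as it completes (prefix code):
  111→a | 110→b | 111→a | 110→b | 110→b | 10→d | 110→b | 111→a | 10→d
Decoded message: ababbdbad

ababbdbad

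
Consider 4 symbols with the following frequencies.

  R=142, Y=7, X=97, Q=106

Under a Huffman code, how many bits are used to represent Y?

3

Repeatedly merge the two smallest:
combine Y(7), X(97) → 104
combine 104, Q(106) → 210
combine R(142), 210 → 352
Y's leaf is at depth 3, giving a 3-bit codeword.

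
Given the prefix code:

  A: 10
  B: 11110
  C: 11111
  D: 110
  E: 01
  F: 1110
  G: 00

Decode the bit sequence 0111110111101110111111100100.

EBBFCDEG

Read left to right; each codeword is recognised as soon as it completes (prefix code):
  01→E | 11110→B | 11110→B | 1110→F | 11111→C | 110→D | 01→E | 00→G
Decoded message: EBBFCDEG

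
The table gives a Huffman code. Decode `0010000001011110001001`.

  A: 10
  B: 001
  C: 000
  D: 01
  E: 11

BCCAEECAD

Read left to right; each codeword is recognised as soon as it completes (prefix code):
  001→B | 000→C | 000→C | 10→A | 11→E | 11→E | 000→C | 10→A | 01→D
Decoded message: BCCAEECAD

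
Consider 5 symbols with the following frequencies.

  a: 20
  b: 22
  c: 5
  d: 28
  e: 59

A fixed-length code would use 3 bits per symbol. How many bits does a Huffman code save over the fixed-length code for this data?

Fixed-length: 3 bits × 134 symbols = 402 bits.
Huffman merges:
combine c(5), a(20) → 25
combine b(22), 25 → 47
combine d(28), 47 → 75
combine e(59), 75 → 134
Huffman total = 25 + 47 + 75 + 134 = 281 bits.
Saving = 402 − 281 = 121 bits.

121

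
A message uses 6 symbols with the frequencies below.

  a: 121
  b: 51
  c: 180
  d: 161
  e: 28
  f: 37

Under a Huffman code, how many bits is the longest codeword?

4

Merge the two lowest-weight nodes at each step:
merge e(28) and f(37): 65
merge b(51) and 65: 116
merge 116 and a(121): 237
merge d(161) and c(180): 341
merge 237 and 341: 578
The first pair merged (e, f) ends up deepest, at depth 4.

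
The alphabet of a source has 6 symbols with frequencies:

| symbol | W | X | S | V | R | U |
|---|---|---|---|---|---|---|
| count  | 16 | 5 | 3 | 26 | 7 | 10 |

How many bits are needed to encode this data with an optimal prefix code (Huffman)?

156

Greedily combine the two least-frequent nodes:
combine S(3), X(5) → 8
combine R(7), 8 → 15
combine U(10), 15 → 25
combine W(16), 25 → 41
combine V(26), 41 → 67
The encoded length is the sum of every internal node's weight: 8 + 15 + 25 + 41 + 67 = 156 bits.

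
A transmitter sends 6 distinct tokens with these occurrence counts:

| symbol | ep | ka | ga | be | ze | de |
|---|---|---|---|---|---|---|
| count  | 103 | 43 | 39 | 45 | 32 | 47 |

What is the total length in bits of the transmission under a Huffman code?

Greedily combine the two least-frequent nodes:
ze(32) + ga(39) → 71
ka(43) + be(45) → 88
de(47) + 71 → 118
88 + ep(103) → 191
118 + 191 → 309
Each symbol's bit-cost is frequency × depth; summing gives 777 bits (equivalently 71 + 88 + 118 + 191 + 309).

777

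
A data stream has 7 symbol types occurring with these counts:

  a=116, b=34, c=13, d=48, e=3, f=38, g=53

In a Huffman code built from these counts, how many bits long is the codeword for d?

3

Repeatedly merge the two smallest:
combine e(3), c(13) → 16
combine 16, b(34) → 50
combine f(38), d(48) → 86
combine 50, g(53) → 103
combine 86, 103 → 189
combine a(116), 189 → 305
d sits 3 levels below the root, so its codeword is 3 bits.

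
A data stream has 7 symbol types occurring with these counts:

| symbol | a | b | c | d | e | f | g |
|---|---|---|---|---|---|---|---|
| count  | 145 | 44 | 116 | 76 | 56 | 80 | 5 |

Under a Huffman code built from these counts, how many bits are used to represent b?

4

Repeatedly merge the two smallest:
merge g(5) and b(44): 49
merge 49 and e(56): 105
merge d(76) and f(80): 156
merge 105 and c(116): 221
merge a(145) and 156: 301
merge 221 and 301: 522
b's leaf is at depth 4, giving a 4-bit codeword.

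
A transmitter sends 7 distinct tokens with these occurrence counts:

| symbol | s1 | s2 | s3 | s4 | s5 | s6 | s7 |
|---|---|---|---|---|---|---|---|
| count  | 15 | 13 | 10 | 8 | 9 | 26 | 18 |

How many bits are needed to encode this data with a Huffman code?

Merge the two smallest weights repeatedly:
combine s4(8), s5(9) → 17
combine s3(10), s2(13) → 23
combine s1(15), 17 → 32
combine s7(18), 23 → 41
combine s6(26), 32 → 58
combine 41, 58 → 99
Total encoded bits = sum of merged weights = 17 + 23 + 32 + 41 + 58 + 99 = 270.

270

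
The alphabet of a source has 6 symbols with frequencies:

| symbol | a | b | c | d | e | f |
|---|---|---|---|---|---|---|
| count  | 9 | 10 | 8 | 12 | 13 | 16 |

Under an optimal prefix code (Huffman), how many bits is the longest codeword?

3

Merge the two lowest-weight nodes at each step:
c(8) + a(9) → 17
b(10) + d(12) → 22
e(13) + f(16) → 29
17 + 22 → 39
29 + 39 → 68
Maximum depth reached is 3.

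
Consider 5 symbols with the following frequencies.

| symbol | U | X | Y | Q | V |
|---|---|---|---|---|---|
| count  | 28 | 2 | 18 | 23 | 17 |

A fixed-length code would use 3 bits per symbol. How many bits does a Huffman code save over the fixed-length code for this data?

Fixed-length: 3 bits × 88 symbols = 264 bits.
Huffman merges:
combine X(2), V(17) → 19
combine Y(18), 19 → 37
combine Q(23), U(28) → 51
combine 37, 51 → 88
Huffman total = 19 + 37 + 51 + 88 = 195 bits.
Saving = 264 − 195 = 69 bits.

69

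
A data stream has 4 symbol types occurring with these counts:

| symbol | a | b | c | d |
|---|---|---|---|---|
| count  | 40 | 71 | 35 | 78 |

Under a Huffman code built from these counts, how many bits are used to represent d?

Huffman merges, smallest pair first:
combine c(35), a(40) → 75
combine b(71), 75 → 146
combine d(78), 146 → 224
d sits one level below the root: a 1-bit codeword.

1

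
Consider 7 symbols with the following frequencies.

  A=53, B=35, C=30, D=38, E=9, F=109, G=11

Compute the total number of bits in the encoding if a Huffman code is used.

707

Build the Huffman tree bottom-up:
merge E(9) and G(11): 20
merge 20 and C(30): 50
merge B(35) and D(38): 73
merge 50 and A(53): 103
merge 73 and 103: 176
merge F(109) and 176: 285
The encoded length is the sum of every internal node's weight: 20 + 50 + 73 + 103 + 176 + 285 = 707 bits.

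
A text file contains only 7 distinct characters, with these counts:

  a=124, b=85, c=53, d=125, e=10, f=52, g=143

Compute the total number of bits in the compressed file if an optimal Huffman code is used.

1561

Build the Huffman tree bottom-up:
combine e(10), f(52) → 62
combine c(53), 62 → 115
combine b(85), 115 → 200
combine a(124), d(125) → 249
combine g(143), 200 → 343
combine 249, 343 → 592
The encoded length is the sum of every internal node's weight: 62 + 115 + 200 + 249 + 343 + 592 = 1561 bits.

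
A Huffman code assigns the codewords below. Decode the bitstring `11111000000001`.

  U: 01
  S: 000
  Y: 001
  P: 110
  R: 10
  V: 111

VPSSU

Read left to right; each codeword is recognised as soon as it completes (prefix code):
  111→V | 110→P | 000→S | 000→S | 01→U
Decoded message: VPSSU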